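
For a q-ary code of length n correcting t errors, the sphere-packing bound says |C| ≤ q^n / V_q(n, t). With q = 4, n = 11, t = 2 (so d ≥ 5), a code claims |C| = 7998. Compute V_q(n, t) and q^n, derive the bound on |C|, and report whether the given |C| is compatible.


V_q(n, t) = 529, q^n = 4194304, Hamming bound = 7928, |C| = 7998 > bound (violated).

Step 1: Compute V_q(n, t) = Σ_{j=0}^2 C(n, j) (q−1)^j.
  j = 0: C(11,0)·(3)^0 = 1·1 = 1.
  j = 1: C(11,1)·(3)^1 = 11·3 = 33.
  j = 2: C(11,2)·(3)^2 = 55·9 = 495.
  V_q(n, t) = 1 + 33 + 495 = 529.
Step 2: q^n = 4^11 = 4194304.
Step 3: Hamming bound ⌊q^n / V_q(n,t)⌋ = ⌊4194304/529⌋ = 7928.
Step 4: Compare |C| = 7998 to 7928: violated.
The claimed |C| lies above the Hamming bound, so no 4-ary code of length 11 with d ≥ 5 can have 7998 codewords.


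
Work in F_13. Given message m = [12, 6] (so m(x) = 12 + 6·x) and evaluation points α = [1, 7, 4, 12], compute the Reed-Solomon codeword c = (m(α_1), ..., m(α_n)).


c = [5, 2, 10, 6]

Message polynomial: m(x) = 12 + 6·x (mod 13).
For each evaluation point α_i, compute m(α_i) mod 13:
  α_1 = 1: Horner steps 6 → 5, so m(1) = 5.
  α_2 = 7: Horner steps 6 → 2, so m(7) = 2.
  α_3 = 4: Horner steps 6 → 10, so m(4) = 10.
  α_4 = 12: Horner steps 6 → 6, so m(12) = 6.
Codeword c = [5, 2, 10, 6] ∈ F_13^4.


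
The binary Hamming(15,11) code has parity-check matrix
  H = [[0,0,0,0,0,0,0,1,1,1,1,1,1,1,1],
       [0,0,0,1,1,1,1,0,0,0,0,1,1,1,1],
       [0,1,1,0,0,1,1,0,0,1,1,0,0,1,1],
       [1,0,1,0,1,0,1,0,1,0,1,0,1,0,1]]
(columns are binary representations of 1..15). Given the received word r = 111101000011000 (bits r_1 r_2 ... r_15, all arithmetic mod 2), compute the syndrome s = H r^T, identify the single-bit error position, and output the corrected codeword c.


s = (0, 1, 0, 1)^T, error position = 5, corrected codeword c = 111111000011000

Compute s = H r^T mod 2 one row at a time:
  s_1 = 0 + 0 + 0 + 1 + 1 + 0 + 0 + 0 = 2 ≡ 0 (mod 2).
  s_2 = 1 + 0 + 1 + 0 + 1 + 0 + 0 + 0 = 3 ≡ 1 (mod 2).
  s_3 = 1 + 1 + 1 + 0 + 0 + 1 + 0 + 0 = 4 ≡ 0 (mod 2).
  s_4 = 1 + 1 + 0 + 0 + 0 + 1 + 0 + 0 = 3 ≡ 1 (mod 2).
s = (0, 1, 0, 1)^T — this equals column 5 of H (binary 0101), so error is at position 5.
Correct: flip bit 5 of r = 111101000011000 to get c = 111111000011000.


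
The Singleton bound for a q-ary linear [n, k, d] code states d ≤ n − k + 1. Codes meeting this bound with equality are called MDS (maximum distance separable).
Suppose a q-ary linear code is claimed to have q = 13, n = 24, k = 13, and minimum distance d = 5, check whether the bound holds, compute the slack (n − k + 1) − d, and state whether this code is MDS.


Singleton RHS = n − k + 1 = 12, slack = 7, bound satisfied, not MDS.

Singleton bound: d ≤ n − k + 1.
Here n = 24, k = 13, so n − k + 1 = 12.
Given d = 5, check d ≤ 12: YES.
Slack = (n − k + 1) − d = 7.
The code is NOT MDS (slack = 7 > 0).
Description: the claimed parameters are [24, 13, 5]_13; such a code would be non-MDS.


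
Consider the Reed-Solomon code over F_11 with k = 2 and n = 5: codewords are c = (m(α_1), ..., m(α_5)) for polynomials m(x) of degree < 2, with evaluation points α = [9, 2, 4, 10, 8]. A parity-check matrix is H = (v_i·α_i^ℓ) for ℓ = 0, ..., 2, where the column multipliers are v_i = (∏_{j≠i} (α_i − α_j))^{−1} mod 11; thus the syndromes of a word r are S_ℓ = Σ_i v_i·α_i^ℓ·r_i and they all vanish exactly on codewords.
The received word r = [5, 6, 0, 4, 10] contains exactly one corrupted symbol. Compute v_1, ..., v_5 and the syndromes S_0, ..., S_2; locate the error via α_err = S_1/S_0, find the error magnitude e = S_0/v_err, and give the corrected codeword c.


S = (1, 9, 4), error at position 1, error magnitude e = 9, c = [7, 6, 0, 4, 10].

Step 1: column multipliers v_i = (∏_{j≠i}(α_i − α_j))^{−1} mod 11.
  i = 1 (α = 9): (9−2)(9−4)(9−10)(9−8) = 7·5·(−1)·1 = −35 ≡ 9, so v_1 = 9^{−1} = 5 (mod 11).
  i = 2 (α = 2): (2−9)(2−4)(2−10)(2−8) = (−7)·(−2)·(−8)·(−6) = 672 ≡ 1, so v_2 = 1^{−1} = 1 (mod 11).
  i = 3 (α = 4): (4−9)(4−2)(4−10)(4−8) = (−5)·2·(−6)·(−4) = −240 ≡ 2, so v_3 = 2^{−1} = 6 (mod 11).
  i = 4 (α = 10): (10−9)(10−2)(10−4)(10−8) = 1·8·6·2 = 96 ≡ 8, so v_4 = 8^{−1} = 7 (mod 11).
  i = 5 (α = 8): (8−9)(8−2)(8−4)(8−10) = (−1)·6·4·(−2) = 48 ≡ 4, so v_5 = 4^{−1} = 3 (mod 11).
  v = [5, 1, 6, 7, 3].
Step 2: syndromes of r = [5, 6, 0, 4, 10] (all sums mod 11).
  S_0 = Σ v_i r_i = 5·5 + 1·6 + 6·0 + 7·4 + 3·10 = 89 ≡ 1.
  S_1 = Σ v_i α_i r_i = 5·9·5 + 1·2·6 + 6·4·0 + 7·10·4 + 3·8·10 = 757 ≡ 9.
  α_i^2 mod 11 = [4, 4, 5, 1, 9].
  S_2 = Σ v_i α_i^2 r_i = 5·4·5 + 1·4·6 + 6·5·0 + 7·1·4 + 3·9·10 = 422 ≡ 4.
  S = (1, 9, 4) ≠ 0, so r is not a codeword (an error is present).
Step 3: locate the error. For a single error e at position i, S_ℓ = v_i·e·α_i^ℓ, so α_err = S_1/S_0.
  S_0^{−1} = 1^{−1} = 1 (mod 11), so α_err = 9·1 = 9 ≡ 9 = α_1. Error position i = 1.
  Consistency check: S_2/S_1 = 4·5 = 20 ≡ 9 = α_err ✓ (single-error assumption holds).
Step 4: error magnitude e = S_0/v_1 = S_0·∏_{j≠1}(α_1 − α_j) = 1·9 = 9 ≡ 9 (mod 11).
Step 5: correct position 1: c_1 = r_1 − e = 5 − 9 ≡ 7 (mod 11). Hence c = [7, 6, 0, 4, 10].
  Check: interpolating c through the α_i gives m(x) = 1 + 8·x (degree < 2) with m(α_i) = c_i for every i, so c is indeed a codeword.


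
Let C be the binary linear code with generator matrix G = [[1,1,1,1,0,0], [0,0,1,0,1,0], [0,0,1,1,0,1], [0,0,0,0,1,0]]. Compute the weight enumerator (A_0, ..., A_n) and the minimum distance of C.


Weight distribution: A_0 = 1, A_1 = 2, A_2 = 2, A_3 = 4, A_4 = 5, A_5 = 2. Minimum distance d = 1.

Enumerate all 2^4 = 16 messages m ∈ F_2^4.
For each, compute codeword c = mG in F_2^6, then tally its weight.
  m = 0000 → c = 000000, weight = 0.
  m = 1000 → c = 111100, weight = 4.
  m = 0100 → c = 001010, weight = 2.
  m = 1100 → c = 110110, weight = 4.
  m = 0010 → c = 001101, weight = 3.
  m = 1010 → c = 110001, weight = 3.
  m = 0110 → c = 000111, weight = 3.
  m = 1110 → c = 111011, weight = 5.
  m = 0001 → c = 000010, weight = 1.
  m = 1001 → c = 111110, weight = 5.
  m = 0101 → c = 001000, weight = 1.
  m = 1101 → c = 110100, weight = 3.
  m = 0011 → c = 001111, weight = 4.
  m = 1011 → c = 110011, weight = 4.
  m = 0111 → c = 000101, weight = 2.
  m = 1111 → c = 111001, weight = 4.
Tally weights:
  weight 0: 1 codewords.
  weight 1: 2 codewords.
  weight 2: 2 codewords.
  weight 3: 4 codewords.
  weight 4: 5 codewords.
  weight 5: 2 codewords.
Minimum distance d = smallest w > 0 with A_w > 0 = 1.
Sanity: Σ A_w = 16 = 2^4 = 16 ✓.


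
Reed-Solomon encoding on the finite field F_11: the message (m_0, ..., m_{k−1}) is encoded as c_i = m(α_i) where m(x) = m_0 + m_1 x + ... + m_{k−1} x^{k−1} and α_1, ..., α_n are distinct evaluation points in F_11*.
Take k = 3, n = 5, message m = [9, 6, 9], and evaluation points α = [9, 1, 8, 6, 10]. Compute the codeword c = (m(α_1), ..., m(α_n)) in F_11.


c = [0, 2, 6, 6, 1]

Message polynomial: m(x) = 9 + 6·x + 9·x^2 (mod 11).
For each evaluation point α_i, compute m(α_i) mod 11:
  α_1 = 9: Horner steps 9 → 10 → 0, so m(9) = 0.
  α_2 = 1: Horner steps 9 → 4 → 2, so m(1) = 2.
  α_3 = 8: Horner steps 9 → 1 → 6, so m(8) = 6.
  α_4 = 6: Horner steps 9 → 5 → 6, so m(6) = 6.
  α_5 = 10: Horner steps 9 → 8 → 1, so m(10) = 1.
Codeword c = [0, 2, 6, 6, 1] ∈ F_11^5.


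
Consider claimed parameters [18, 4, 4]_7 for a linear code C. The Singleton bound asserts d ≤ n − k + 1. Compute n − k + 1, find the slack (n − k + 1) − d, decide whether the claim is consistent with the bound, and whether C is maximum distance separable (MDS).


Singleton RHS = n − k + 1 = 15, slack = 11, bound satisfied, not MDS.

Singleton bound: d ≤ n − k + 1.
Here n = 18, k = 4, so n − k + 1 = 15.
Given d = 4, check d ≤ 15: YES.
Slack = (n − k + 1) − d = 11.
The code is NOT MDS (slack = 11 > 0).
Description: the claimed parameters are [18, 4, 4]_7; such a code would be non-MDS.


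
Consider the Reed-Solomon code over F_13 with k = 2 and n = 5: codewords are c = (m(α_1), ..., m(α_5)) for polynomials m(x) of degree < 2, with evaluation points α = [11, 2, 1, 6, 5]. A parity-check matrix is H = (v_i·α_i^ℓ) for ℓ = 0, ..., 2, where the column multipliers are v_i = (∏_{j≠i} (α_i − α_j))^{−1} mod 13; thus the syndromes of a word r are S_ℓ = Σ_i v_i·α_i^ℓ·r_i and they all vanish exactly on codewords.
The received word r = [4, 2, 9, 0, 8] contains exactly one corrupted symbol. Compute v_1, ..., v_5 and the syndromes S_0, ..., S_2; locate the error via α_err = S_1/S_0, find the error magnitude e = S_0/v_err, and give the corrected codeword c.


S = (2, 10, 11), error at position 5, error magnitude e = 1, c = [4, 2, 9, 0, 7].

Step 1: column multipliers v_i = (∏_{j≠i}(α_i − α_j))^{−1} mod 13.
  i = 1 (α = 11): (11−2)(11−1)(11−6)(11−5) = 9·10·5·6 = 2700 ≡ 9, so v_1 = 9^{−1} = 3 (mod 13).
  i = 2 (α = 2): (2−11)(2−1)(2−6)(2−5) = (−9)·1·(−4)·(−3) = −108 ≡ 9, so v_2 = 9^{−1} = 3 (mod 13).
  i = 3 (α = 1): (1−11)(1−2)(1−6)(1−5) = (−10)·(−1)·(−5)·(−4) = 200 ≡ 5, so v_3 = 5^{−1} = 8 (mod 13).
  i = 4 (α = 6): (6−11)(6−2)(6−1)(6−5) = (−5)·4·5·1 = −100 ≡ 4, so v_4 = 4^{−1} = 10 (mod 13).
  i = 5 (α = 5): (5−11)(5−2)(5−1)(5−6) = (−6)·3·4·(−1) = 72 ≡ 7, so v_5 = 7^{−1} = 2 (mod 13).
  v = [3, 3, 8, 10, 2].
Step 2: syndromes of r = [4, 2, 9, 0, 8] (all sums mod 13).
  S_0 = Σ v_i r_i = 3·4 + 3·2 + 8·9 + 10·0 + 2·8 = 106 ≡ 2.
  S_1 = Σ v_i α_i r_i = 3·11·4 + 3·2·2 + 8·1·9 + 10·6·0 + 2·5·8 = 296 ≡ 10.
  α_i^2 mod 13 = [4, 4, 1, 10, 12].
  S_2 = Σ v_i α_i^2 r_i = 3·4·4 + 3·4·2 + 8·1·9 + 10·10·0 + 2·12·8 = 336 ≡ 11.
  S = (2, 10, 11) ≠ 0, so r is not a codeword (an error is present).
Step 3: locate the error. For a single error e at position i, S_ℓ = v_i·e·α_i^ℓ, so α_err = S_1/S_0.
  S_0^{−1} = 2^{−1} = 7 (mod 13), so α_err = 10·7 = 70 ≡ 5 = α_5. Error position i = 5.
  Consistency check: S_2/S_1 = 11·4 = 44 ≡ 5 = α_err ✓ (single-error assumption holds).
Step 4: error magnitude e = S_0/v_5 = S_0·∏_{j≠5}(α_5 − α_j) = 2·7 = 14 ≡ 1 (mod 13).
Step 5: correct position 5: c_5 = r_5 − e = 8 − 1 ≡ 7 (mod 13). Hence c = [4, 2, 9, 0, 7].
  Check: interpolating c through the α_i gives m(x) = 3 + 6·x (degree < 2) with m(α_i) = c_i for every i, so c is indeed a codeword.


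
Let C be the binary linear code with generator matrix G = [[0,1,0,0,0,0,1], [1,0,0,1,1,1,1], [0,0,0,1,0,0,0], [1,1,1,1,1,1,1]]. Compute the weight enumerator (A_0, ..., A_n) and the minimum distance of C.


Weight distribution: A_0 = 1, A_1 = 1, A_2 = 3, A_3 = 3, A_4 = 3, A_5 = 3, A_6 = 1, A_7 = 1. Minimum distance d = 1.

Enumerate all 2^4 = 16 messages m ∈ F_2^4.
For each, compute codeword c = mG in F_2^7, then tally its weight.
  m = 0000 → c = 0000000, weight = 0.
  m = 1000 → c = 0100001, weight = 2.
  m = 0100 → c = 1001111, weight = 5.
  m = 1100 → c = 1101110, weight = 5.
  m = 0010 → c = 0001000, weight = 1.
  m = 1010 → c = 0101001, weight = 3.
  m = 0110 → c = 1000111, weight = 4.
  m = 1110 → c = 1100110, weight = 4.
  m = 0001 → c = 1111111, weight = 7.
  m = 1001 → c = 1011110, weight = 5.
  m = 0101 → c = 0110000, weight = 2.
  m = 1101 → c = 0010001, weight = 2.
  m = 0011 → c = 1110111, weight = 6.
  m = 1011 → c = 1010110, weight = 4.
  m = 0111 → c = 0111000, weight = 3.
  m = 1111 → c = 0011001, weight = 3.
Tally weights:
  weight 0: 1 codewords.
  weight 1: 1 codewords.
  weight 2: 3 codewords.
  weight 3: 3 codewords.
  weight 4: 3 codewords.
  weight 5: 3 codewords.
  weight 6: 1 codewords.
  weight 7: 1 codewords.
Minimum distance d = smallest w > 0 with A_w > 0 = 1.
Sanity: Σ A_w = 16 = 2^4 = 16 ✓.


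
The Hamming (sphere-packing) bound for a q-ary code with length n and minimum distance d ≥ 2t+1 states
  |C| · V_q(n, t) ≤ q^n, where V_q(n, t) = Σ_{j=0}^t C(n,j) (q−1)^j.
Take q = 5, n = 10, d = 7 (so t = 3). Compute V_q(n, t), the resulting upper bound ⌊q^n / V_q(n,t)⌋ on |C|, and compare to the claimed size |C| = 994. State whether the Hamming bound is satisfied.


V_q(n, t) = 8441, q^n = 9765625, Hamming bound = 1156, |C| = 994 ≤ bound (satisfied).

Step 1: Compute V_q(n, t) = Σ_{j=0}^3 C(n, j) (q−1)^j.
  j = 0: C(10,0)·(4)^0 = 1·1 = 1.
  j = 1: C(10,1)·(4)^1 = 10·4 = 40.
  j = 2: C(10,2)·(4)^2 = 45·16 = 720.
  j = 3: C(10,3)·(4)^3 = 120·64 = 7680.
  V_q(n, t) = 1 + 40 + 720 + 7680 = 8441.
Step 2: q^n = 5^10 = 9765625.
Step 3: Hamming bound ⌊q^n / V_q(n,t)⌋ = ⌊9765625/8441⌋ = 1156.
Step 4: Compare |C| = 994 to 1156: satisfied.
The claimed |C| lies below the Hamming bound.


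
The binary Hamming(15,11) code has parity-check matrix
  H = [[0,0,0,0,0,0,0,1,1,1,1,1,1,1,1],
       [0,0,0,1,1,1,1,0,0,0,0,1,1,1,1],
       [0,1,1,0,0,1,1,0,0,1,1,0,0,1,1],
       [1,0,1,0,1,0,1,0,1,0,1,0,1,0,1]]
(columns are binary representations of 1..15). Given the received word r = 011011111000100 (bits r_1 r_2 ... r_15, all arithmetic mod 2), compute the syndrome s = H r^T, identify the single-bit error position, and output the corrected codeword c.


s = (1, 0, 0, 1)^T, error position = 9, corrected codeword c = 011011110000100

Compute s = H r^T mod 2 one row at a time:
  s_1 = 1 + 1 + 0 + 0 + 0 + 1 + 0 + 0 = 3 ≡ 1 (mod 2).
  s_2 = 0 + 1 + 1 + 1 + 0 + 1 + 0 + 0 = 4 ≡ 0 (mod 2).
  s_3 = 1 + 1 + 1 + 1 + 0 + 0 + 0 + 0 = 4 ≡ 0 (mod 2).
  s_4 = 0 + 1 + 1 + 1 + 1 + 0 + 1 + 0 = 5 ≡ 1 (mod 2).
s = (1, 0, 0, 1)^T — this equals column 9 of H (binary 1001), so error is at position 9.
Correct: flip bit 9 of r = 011011111000100 to get c = 011011110000100.


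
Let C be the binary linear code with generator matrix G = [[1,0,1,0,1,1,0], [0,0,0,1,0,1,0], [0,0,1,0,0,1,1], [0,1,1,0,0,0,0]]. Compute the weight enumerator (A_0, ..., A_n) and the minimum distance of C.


Weight distribution: A_0 = 1, A_2 = 2, A_3 = 5, A_4 = 5, A_5 = 2, A_7 = 1. Minimum distance d = 2.

Enumerate all 2^4 = 16 messages m ∈ F_2^4.
For each, compute codeword c = mG in F_2^7, then tally its weight.
  m = 0000 → c = 0000000, weight = 0.
  m = 1000 → c = 1010110, weight = 4.
  m = 0100 → c = 0001010, weight = 2.
  m = 1100 → c = 1011100, weight = 4.
  m = 0010 → c = 0010011, weight = 3.
  m = 1010 → c = 1000101, weight = 3.
  m = 0110 → c = 0011001, weight = 3.
  m = 1110 → c = 1001111, weight = 5.
  m = 0001 → c = 0110000, weight = 2.
  m = 1001 → c = 1100110, weight = 4.
  m = 0101 → c = 0111010, weight = 4.
  m = 1101 → c = 1101100, weight = 4.
  m = 0011 → c = 0100011, weight = 3.
  m = 1011 → c = 1110101, weight = 5.
  m = 0111 → c = 0101001, weight = 3.
  m = 1111 → c = 1111111, weight = 7.
Tally weights:
  weight 0: 1 codewords.
  weight 2: 2 codewords.
  weight 3: 5 codewords.
  weight 4: 5 codewords.
  weight 5: 2 codewords.
  weight 7: 1 codewords.
Minimum distance d = smallest w > 0 with A_w > 0 = 2.
Sanity: Σ A_w = 16 = 2^4 = 16 ✓.


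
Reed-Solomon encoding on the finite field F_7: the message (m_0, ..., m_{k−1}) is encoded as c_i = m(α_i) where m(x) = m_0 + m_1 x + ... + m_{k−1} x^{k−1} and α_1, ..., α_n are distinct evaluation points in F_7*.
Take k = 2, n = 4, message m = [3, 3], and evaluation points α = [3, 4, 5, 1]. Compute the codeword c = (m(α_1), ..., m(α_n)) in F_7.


c = [5, 1, 4, 6]

Message polynomial: m(x) = 3 + 3·x (mod 7).
For each evaluation point α_i, compute m(α_i) mod 7:
  α_1 = 3: Horner steps 3 → 5, so m(3) = 5.
  α_2 = 4: Horner steps 3 → 1, so m(4) = 1.
  α_3 = 5: Horner steps 3 → 4, so m(5) = 4.
  α_4 = 1: Horner steps 3 → 6, so m(1) = 6.
Codeword c = [5, 1, 4, 6] ∈ F_7^4.


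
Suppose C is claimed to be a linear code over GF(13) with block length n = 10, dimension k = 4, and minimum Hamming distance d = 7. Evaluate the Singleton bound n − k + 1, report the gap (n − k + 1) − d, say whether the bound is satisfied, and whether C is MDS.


Singleton RHS = n − k + 1 = 7, slack = 0, bound satisfied, MDS.

Singleton bound: d ≤ n − k + 1.
Here n = 10, k = 4, so n − k + 1 = 7.
Given d = 7, check d ≤ 7: YES.
Slack = (n − k + 1) − d = 0.
The code is MDS (slack = 0).
Description: the claimed parameters are [10, 4, 7]_13; such a code would be MDS (meets Singleton bound).


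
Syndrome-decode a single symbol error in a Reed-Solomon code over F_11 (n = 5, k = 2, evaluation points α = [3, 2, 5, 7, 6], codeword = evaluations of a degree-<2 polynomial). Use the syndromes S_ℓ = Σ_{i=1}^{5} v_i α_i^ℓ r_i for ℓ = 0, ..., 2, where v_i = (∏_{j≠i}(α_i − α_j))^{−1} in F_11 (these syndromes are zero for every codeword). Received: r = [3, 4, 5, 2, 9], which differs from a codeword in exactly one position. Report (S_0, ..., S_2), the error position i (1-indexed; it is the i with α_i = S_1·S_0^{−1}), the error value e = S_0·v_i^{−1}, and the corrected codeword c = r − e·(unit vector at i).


S = (8, 2, 6), error at position 1, error magnitude e = 6, c = [8, 4, 5, 2, 9].

Step 1: column multipliers v_i = (∏_{j≠i}(α_i − α_j))^{−1} mod 11.
  i = 1 (α = 3): (3−2)(3−5)(3−7)(3−6) = 1·(−2)·(−4)·(−3) = −24 ≡ 9, so v_1 = 9^{−1} = 5 (mod 11).
  i = 2 (α = 2): (2−3)(2−5)(2−7)(2−6) = (−1)·(−3)·(−5)·(−4) = 60 ≡ 5, so v_2 = 5^{−1} = 9 (mod 11).
  i = 3 (α = 5): (5−3)(5−2)(5−7)(5−6) = 2·3·(−2)·(−1) = 12 ≡ 1, so v_3 = 1^{−1} = 1 (mod 11).
  i = 4 (α = 7): (7−3)(7−2)(7−5)(7−6) = 4·5·2·1 = 40 ≡ 7, so v_4 = 7^{−1} = 8 (mod 11).
  i = 5 (α = 6): (6−3)(6−2)(6−5)(6−7) = 3·4·1·(−1) = −12 ≡ 10, so v_5 = 10^{−1} = 10 (mod 11).
  v = [5, 9, 1, 8, 10].
Step 2: syndromes of r = [3, 4, 5, 2, 9] (all sums mod 11).
  S_0 = Σ v_i r_i = 5·3 + 9·4 + 1·5 + 8·2 + 10·9 = 162 ≡ 8.
  S_1 = Σ v_i α_i r_i = 5·3·3 + 9·2·4 + 1·5·5 + 8·7·2 + 10·6·9 = 794 ≡ 2.
  α_i^2 mod 11 = [9, 4, 3, 5, 3].
  S_2 = Σ v_i α_i^2 r_i = 5·9·3 + 9·4·4 + 1·3·5 + 8·5·2 + 10·3·9 = 644 ≡ 6.
  S = (8, 2, 6) ≠ 0, so r is not a codeword (an error is present).
Step 3: locate the error. For a single error e at position i, S_ℓ = v_i·e·α_i^ℓ, so α_err = S_1/S_0.
  S_0^{−1} = 8^{−1} = 7 (mod 11), so α_err = 2·7 = 14 ≡ 3 = α_1. Error position i = 1.
  Consistency check: S_2/S_1 = 6·6 = 36 ≡ 3 = α_err ✓ (single-error assumption holds).
Step 4: error magnitude e = S_0/v_1 = S_0·∏_{j≠1}(α_1 − α_j) = 8·9 = 72 ≡ 6 (mod 11).
Step 5: correct position 1: c_1 = r_1 − e = 3 − 6 ≡ 8 (mod 11). Hence c = [8, 4, 5, 2, 9].
  Check: interpolating c through the α_i gives m(x) = 7 + 4·x (degree < 2) with m(α_i) = c_i for every i, so c is indeed a codeword.


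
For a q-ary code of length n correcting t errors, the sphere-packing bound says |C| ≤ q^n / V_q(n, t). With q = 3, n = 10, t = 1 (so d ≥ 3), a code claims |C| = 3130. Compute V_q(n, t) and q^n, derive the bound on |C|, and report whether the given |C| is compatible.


V_q(n, t) = 21, q^n = 59049, Hamming bound = 2811, |C| = 3130 > bound (violated).

Step 1: Compute V_q(n, t) = Σ_{j=0}^1 C(n, j) (q−1)^j.
  j = 0: C(10,0)·(2)^0 = 1·1 = 1.
  j = 1: C(10,1)·(2)^1 = 10·2 = 20.
  V_q(n, t) = 1 + 20 = 21.
Step 2: q^n = 3^10 = 59049.
Step 3: Hamming bound ⌊q^n / V_q(n,t)⌋ = ⌊59049/21⌋ = 2811.
Step 4: Compare |C| = 3130 to 2811: violated.
The claimed |C| lies above the Hamming bound, so no 3-ary code of length 10 with d ≥ 3 can have 3130 codewords.


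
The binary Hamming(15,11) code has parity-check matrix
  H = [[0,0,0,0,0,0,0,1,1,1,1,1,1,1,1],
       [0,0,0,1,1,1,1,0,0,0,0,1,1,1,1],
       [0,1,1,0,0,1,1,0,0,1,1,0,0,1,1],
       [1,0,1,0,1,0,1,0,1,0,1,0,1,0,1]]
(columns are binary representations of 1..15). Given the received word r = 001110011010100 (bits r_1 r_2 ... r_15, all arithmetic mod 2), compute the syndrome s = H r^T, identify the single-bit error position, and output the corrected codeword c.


s = (0, 1, 0, 1)^T, error position = 5, corrected codeword c = 001100011010100

Compute s = H r^T mod 2 one row at a time:
  s_1 = 1 + 1 + 0 + 1 + 0 + 1 + 0 + 0 = 4 ≡ 0 (mod 2).
  s_2 = 1 + 1 + 0 + 0 + 0 + 1 + 0 + 0 = 3 ≡ 1 (mod 2).
  s_3 = 0 + 1 + 0 + 0 + 0 + 1 + 0 + 0 = 2 ≡ 0 (mod 2).
  s_4 = 0 + 1 + 1 + 0 + 1 + 1 + 1 + 0 = 5 ≡ 1 (mod 2).
s = (0, 1, 0, 1)^T — this equals column 5 of H (binary 0101), so error is at position 5.
Correct: flip bit 5 of r = 001110011010100 to get c = 001100011010100.


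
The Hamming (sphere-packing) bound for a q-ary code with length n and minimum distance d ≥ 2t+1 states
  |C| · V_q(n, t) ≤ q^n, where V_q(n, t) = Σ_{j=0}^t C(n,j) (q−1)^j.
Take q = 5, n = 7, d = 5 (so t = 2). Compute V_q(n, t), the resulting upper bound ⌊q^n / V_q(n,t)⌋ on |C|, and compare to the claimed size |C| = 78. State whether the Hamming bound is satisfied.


V_q(n, t) = 365, q^n = 78125, Hamming bound = 214, |C| = 78 ≤ bound (satisfied).

Step 1: Compute V_q(n, t) = Σ_{j=0}^2 C(n, j) (q−1)^j.
  j = 0: C(7,0)·(4)^0 = 1·1 = 1.
  j = 1: C(7,1)·(4)^1 = 7·4 = 28.
  j = 2: C(7,2)·(4)^2 = 21·16 = 336.
  V_q(n, t) = 1 + 28 + 336 = 365.
Step 2: q^n = 5^7 = 78125.
Step 3: Hamming bound ⌊q^n / V_q(n,t)⌋ = ⌊78125/365⌋ = 214.
Step 4: Compare |C| = 78 to 214: satisfied.
The claimed |C| lies below the Hamming bound.


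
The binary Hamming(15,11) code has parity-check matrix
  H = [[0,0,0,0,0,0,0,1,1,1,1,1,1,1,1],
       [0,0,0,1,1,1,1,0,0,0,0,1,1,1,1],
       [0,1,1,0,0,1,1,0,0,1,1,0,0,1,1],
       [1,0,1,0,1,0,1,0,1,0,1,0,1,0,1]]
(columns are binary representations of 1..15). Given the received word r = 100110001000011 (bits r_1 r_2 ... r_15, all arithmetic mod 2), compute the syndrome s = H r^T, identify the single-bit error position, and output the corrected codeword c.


s = (1, 0, 0, 0)^T, error position = 8, corrected codeword c = 100110011000011

Compute s = H r^T mod 2 one row at a time:
  s_1 = 0 + 1 + 0 + 0 + 0 + 0 + 1 + 1 = 3 ≡ 1 (mod 2).
  s_2 = 1 + 1 + 0 + 0 + 0 + 0 + 1 + 1 = 4 ≡ 0 (mod 2).
  s_3 = 0 + 0 + 0 + 0 + 0 + 0 + 1 + 1 = 2 ≡ 0 (mod 2).
  s_4 = 1 + 0 + 1 + 0 + 1 + 0 + 0 + 1 = 4 ≡ 0 (mod 2).
s = (1, 0, 0, 0)^T — this equals column 8 of H (binary 1000), so error is at position 8.
Correct: flip bit 8 of r = 100110001000011 to get c = 100110011000011.


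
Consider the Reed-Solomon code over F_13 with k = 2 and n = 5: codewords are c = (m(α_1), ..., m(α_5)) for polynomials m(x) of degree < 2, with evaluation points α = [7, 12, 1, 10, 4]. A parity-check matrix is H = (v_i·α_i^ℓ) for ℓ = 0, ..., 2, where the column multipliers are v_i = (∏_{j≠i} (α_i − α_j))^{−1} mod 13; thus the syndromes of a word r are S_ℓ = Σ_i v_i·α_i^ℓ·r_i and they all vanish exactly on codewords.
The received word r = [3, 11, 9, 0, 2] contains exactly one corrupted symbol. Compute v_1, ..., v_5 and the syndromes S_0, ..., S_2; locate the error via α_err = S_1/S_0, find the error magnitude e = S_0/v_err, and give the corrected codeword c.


S = (10, 1, 4), error at position 5, error magnitude e = 9, c = [3, 11, 9, 0, 6].

Step 1: column multipliers v_i = (∏_{j≠i}(α_i − α_j))^{−1} mod 13.
  i = 1 (α = 7): (7−12)(7−1)(7−10)(7−4) = (−5)·6·(−3)·3 = 270 ≡ 10, so v_1 = 10^{−1} = 4 (mod 13).
  i = 2 (α = 12): (12−7)(12−1)(12−10)(12−4) = 5·11·2·8 = 880 ≡ 9, so v_2 = 9^{−1} = 3 (mod 13).
  i = 3 (α = 1): (1−7)(1−12)(1−10)(1−4) = (−6)·(−11)·(−9)·(−3) = 1782 ≡ 1, so v_3 = 1^{−1} = 1 (mod 13).
  i = 4 (α = 10): (10−7)(10−12)(10−1)(10−4) = 3·(−2)·9·6 = −324 ≡ 1, so v_4 = 1^{−1} = 1 (mod 13).
  i = 5 (α = 4): (4−7)(4−12)(4−1)(4−10) = (−3)·(−8)·3·(−6) = −432 ≡ 10, so v_5 = 10^{−1} = 4 (mod 13).
  v = [4, 3, 1, 1, 4].
Step 2: syndromes of r = [3, 11, 9, 0, 2] (all sums mod 13).
  S_0 = Σ v_i r_i = 4·3 + 3·11 + 1·9 + 1·0 + 4·2 = 62 ≡ 10.
  S_1 = Σ v_i α_i r_i = 4·7·3 + 3·12·11 + 1·1·9 + 1·10·0 + 4·4·2 = 521 ≡ 1.
  α_i^2 mod 13 = [10, 1, 1, 9, 3].
  S_2 = Σ v_i α_i^2 r_i = 4·10·3 + 3·1·11 + 1·1·9 + 1·9·0 + 4·3·2 = 186 ≡ 4.
  S = (10, 1, 4) ≠ 0, so r is not a codeword (an error is present).
Step 3: locate the error. For a single error e at position i, S_ℓ = v_i·e·α_i^ℓ, so α_err = S_1/S_0.
  S_0^{−1} = 10^{−1} = 4 (mod 13), so α_err = 1·4 = 4 ≡ 4 = α_5. Error position i = 5.
  Consistency check: S_2/S_1 = 4·1 = 4 ≡ 4 = α_err ✓ (single-error assumption holds).
Step 4: error magnitude e = S_0/v_5 = S_0·∏_{j≠5}(α_5 − α_j) = 10·10 = 100 ≡ 9 (mod 13).
Step 5: correct position 5: c_5 = r_5 − e = 2 − 9 ≡ 6 (mod 13). Hence c = [3, 11, 9, 0, 6].
  Check: interpolating c through the α_i gives m(x) = 10 + 12·x (degree < 2) with m(α_i) = c_i for every i, so c is indeed a codeword.


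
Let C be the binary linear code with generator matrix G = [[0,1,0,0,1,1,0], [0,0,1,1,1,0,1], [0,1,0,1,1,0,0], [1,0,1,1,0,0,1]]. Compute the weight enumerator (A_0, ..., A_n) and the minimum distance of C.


Weight distribution: A_0 = 1, A_2 = 2, A_3 = 5, A_4 = 5, A_5 = 2, A_7 = 1. Minimum distance d = 2.

Enumerate all 2^4 = 16 messages m ∈ F_2^4.
For each, compute codeword c = mG in F_2^7, then tally its weight.
  m = 0000 → c = 0000000, weight = 0.
  m = 1000 → c = 0100110, weight = 3.
  m = 0100 → c = 0011101, weight = 4.
  m = 1100 → c = 0111011, weight = 5.
  m = 0010 → c = 0101100, weight = 3.
  m = 1010 → c = 0001010, weight = 2.
  m = 0110 → c = 0110001, weight = 3.
  m = 1110 → c = 0010111, weight = 4.
  m = 0001 → c = 1011001, weight = 4.
  m = 1001 → c = 1111111, weight = 7.
  m = 0101 → c = 1000100, weight = 2.
  m = 1101 → c = 1100010, weight = 3.
  m = 0011 → c = 1110101, weight = 5.
  m = 1011 → c = 1010011, weight = 4.
  m = 0111 → c = 1101000, weight = 3.
  m = 1111 → c = 1001110, weight = 4.
Tally weights:
  weight 0: 1 codewords.
  weight 2: 2 codewords.
  weight 3: 5 codewords.
  weight 4: 5 codewords.
  weight 5: 2 codewords.
  weight 7: 1 codewords.
Minimum distance d = smallest w > 0 with A_w > 0 = 2.
Sanity: Σ A_w = 16 = 2^4 = 16 ✓.


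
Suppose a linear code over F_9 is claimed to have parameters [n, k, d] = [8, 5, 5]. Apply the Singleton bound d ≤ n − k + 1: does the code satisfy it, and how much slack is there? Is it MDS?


Singleton RHS = n − k + 1 = 4, slack = -1, bound violated (no such code; not MDS).

Singleton bound: d ≤ n − k + 1.
Here n = 8, k = 5, so n − k + 1 = 4.
Given d = 5, check d ≤ 4: NO.
Slack = (n − k + 1) − d = -1.
The slack is negative: d = 5 exceeds n − k + 1 = 4 by 1, so the Singleton bound is violated and no linear [8, 5, 5]_9 code can exist. In particular it is not MDS (MDS requires d = n − k + 1 exactly).
Description: the claimed parameters are [8, 5, 5]_9; such a code would be impossible (violates the Singleton bound).


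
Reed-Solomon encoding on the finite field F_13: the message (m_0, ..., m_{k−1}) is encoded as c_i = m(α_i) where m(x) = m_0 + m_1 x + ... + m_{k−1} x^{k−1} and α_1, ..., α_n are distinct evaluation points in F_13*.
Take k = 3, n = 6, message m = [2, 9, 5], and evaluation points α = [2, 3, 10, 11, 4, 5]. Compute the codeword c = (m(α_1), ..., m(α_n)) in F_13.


c = [1, 9, 7, 4, 1, 3]

Message polynomial: m(x) = 2 + 9·x + 5·x^2 (mod 13).
For each evaluation point α_i, compute m(α_i) mod 13:
  α_1 = 2: Horner steps 5 → 6 → 1, so m(2) = 1.
  α_2 = 3: Horner steps 5 → 11 → 9, so m(3) = 9.
  α_3 = 10: Horner steps 5 → 7 → 7, so m(10) = 7.
  α_4 = 11: Horner steps 5 → 12 → 4, so m(11) = 4.
  α_5 = 4: Horner steps 5 → 3 → 1, so m(4) = 1.
  α_6 = 5: Horner steps 5 → 8 → 3, so m(5) = 3.
Codeword c = [1, 9, 7, 4, 1, 3] ∈ F_13^6.


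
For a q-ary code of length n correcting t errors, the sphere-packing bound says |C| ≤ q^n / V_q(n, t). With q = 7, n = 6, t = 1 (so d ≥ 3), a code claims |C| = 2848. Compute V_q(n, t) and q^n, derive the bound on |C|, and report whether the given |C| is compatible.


V_q(n, t) = 37, q^n = 117649, Hamming bound = 3179, |C| = 2848 ≤ bound (satisfied).

Step 1: Compute V_q(n, t) = Σ_{j=0}^1 C(n, j) (q−1)^j.
  j = 0: C(6,0)·(6)^0 = 1·1 = 1.
  j = 1: C(6,1)·(6)^1 = 6·6 = 36.
  V_q(n, t) = 1 + 36 = 37.
Step 2: q^n = 7^6 = 117649.
Step 3: Hamming bound ⌊q^n / V_q(n,t)⌋ = ⌊117649/37⌋ = 3179.
Step 4: Compare |C| = 2848 to 3179: satisfied.
The claimed |C| lies below the Hamming bound.


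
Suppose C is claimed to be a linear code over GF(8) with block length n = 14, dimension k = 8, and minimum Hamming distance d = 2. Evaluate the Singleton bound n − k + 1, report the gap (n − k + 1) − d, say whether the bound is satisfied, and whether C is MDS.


Singleton RHS = n − k + 1 = 7, slack = 5, bound satisfied, not MDS.

Singleton bound: d ≤ n − k + 1.
Here n = 14, k = 8, so n − k + 1 = 7.
Given d = 2, check d ≤ 7: YES.
Slack = (n − k + 1) − d = 5.
The code is NOT MDS (slack = 5 > 0).
Description: the claimed parameters are [14, 8, 2]_8; such a code would be non-MDS.


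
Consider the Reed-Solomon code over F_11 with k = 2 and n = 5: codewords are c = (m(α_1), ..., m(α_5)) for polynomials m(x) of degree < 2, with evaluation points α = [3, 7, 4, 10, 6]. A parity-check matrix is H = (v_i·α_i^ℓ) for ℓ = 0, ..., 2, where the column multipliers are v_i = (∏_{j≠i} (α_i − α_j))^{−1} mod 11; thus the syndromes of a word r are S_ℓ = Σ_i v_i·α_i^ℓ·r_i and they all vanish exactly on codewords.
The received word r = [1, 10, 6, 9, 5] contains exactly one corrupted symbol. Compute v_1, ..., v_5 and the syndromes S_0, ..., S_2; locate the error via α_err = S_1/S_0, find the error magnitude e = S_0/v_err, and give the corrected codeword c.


S = (8, 3, 8), error at position 4, error magnitude e = 6, c = [1, 10, 6, 3, 5].

Step 1: column multipliers v_i = (∏_{j≠i}(α_i − α_j))^{−1} mod 11.
  i = 1 (α = 3): (3−7)(3−4)(3−10)(3−6) = (−4)·(−1)·(−7)·(−3) = 84 ≡ 7, so v_1 = 7^{−1} = 8 (mod 11).
  i = 2 (α = 7): (7−3)(7−4)(7−10)(7−6) = 4·3·(−3)·1 = −36 ≡ 8, so v_2 = 8^{−1} = 7 (mod 11).
  i = 3 (α = 4): (4−3)(4−7)(4−10)(4−6) = 1·(−3)·(−6)·(−2) = −36 ≡ 8, so v_3 = 8^{−1} = 7 (mod 11).
  i = 4 (α = 10): (10−3)(10−7)(10−4)(10−6) = 7·3·6·4 = 504 ≡ 9, so v_4 = 9^{−1} = 5 (mod 11).
  i = 5 (α = 6): (6−3)(6−7)(6−4)(6−10) = 3·(−1)·2·(−4) = 24 ≡ 2, so v_5 = 2^{−1} = 6 (mod 11).
  v = [8, 7, 7, 5, 6].
Step 2: syndromes of r = [1, 10, 6, 9, 5] (all sums mod 11).
  S_0 = Σ v_i r_i = 8·1 + 7·10 + 7·6 + 5·9 + 6·5 = 195 ≡ 8.
  S_1 = Σ v_i α_i r_i = 8·3·1 + 7·7·10 + 7·4·6 + 5·10·9 + 6·6·5 = 1312 ≡ 3.
  α_i^2 mod 11 = [9, 5, 5, 1, 3].
  S_2 = Σ v_i α_i^2 r_i = 8·9·1 + 7·5·10 + 7·5·6 + 5·1·9 + 6·3·5 = 767 ≡ 8.
  S = (8, 3, 8) ≠ 0, so r is not a codeword (an error is present).
Step 3: locate the error. For a single error e at position i, S_ℓ = v_i·e·α_i^ℓ, so α_err = S_1/S_0.
  S_0^{−1} = 8^{−1} = 7 (mod 11), so α_err = 3·7 = 21 ≡ 10 = α_4. Error position i = 4.
  Consistency check: S_2/S_1 = 8·4 = 32 ≡ 10 = α_err ✓ (single-error assumption holds).
Step 4: error magnitude e = S_0/v_4 = S_0·∏_{j≠4}(α_4 − α_j) = 8·9 = 72 ≡ 6 (mod 11).
Step 5: correct position 4: c_4 = r_4 − e = 9 − 6 ≡ 3 (mod 11). Hence c = [1, 10, 6, 3, 5].
  Check: interpolating c through the α_i gives m(x) = 8 + 5·x (degree < 2) with m(α_i) = c_i for every i, so c is indeed a codeword.


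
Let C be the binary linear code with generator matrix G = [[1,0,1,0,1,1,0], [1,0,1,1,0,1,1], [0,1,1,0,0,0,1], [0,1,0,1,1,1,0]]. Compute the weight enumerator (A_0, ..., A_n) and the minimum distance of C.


Weight distribution: A_0 = 1, A_2 = 2, A_3 = 4, A_4 = 5, A_5 = 4. Minimum distance d = 2.

Enumerate all 2^4 = 16 messages m ∈ F_2^4.
For each, compute codeword c = mG in F_2^7, then tally its weight.
  m = 0000 → c = 0000000, weight = 0.
  m = 1000 → c = 1010110, weight = 4.
  m = 0100 → c = 1011011, weight = 5.
  m = 1100 → c = 0001101, weight = 3.
  m = 0010 → c = 0110001, weight = 3.
  m = 1010 → c = 1100111, weight = 5.
  m = 0110 → c = 1101010, weight = 4.
  m = 1110 → c = 0111100, weight = 4.
  m = 0001 → c = 0101110, weight = 4.
  m = 1001 → c = 1111000, weight = 4.
  m = 0101 → c = 1110101, weight = 5.
  m = 1101 → c = 0100011, weight = 3.
  m = 0011 → c = 0011111, weight = 5.
  m = 1011 → c = 1001001, weight = 3.
  m = 0111 → c = 1000100, weight = 2.
  m = 1111 → c = 0010010, weight = 2.
Tally weights:
  weight 0: 1 codewords.
  weight 2: 2 codewords.
  weight 3: 4 codewords.
  weight 4: 5 codewords.
  weight 5: 4 codewords.
Minimum distance d = smallest w > 0 with A_w > 0 = 2.
Sanity: Σ A_w = 16 = 2^4 = 16 ✓.


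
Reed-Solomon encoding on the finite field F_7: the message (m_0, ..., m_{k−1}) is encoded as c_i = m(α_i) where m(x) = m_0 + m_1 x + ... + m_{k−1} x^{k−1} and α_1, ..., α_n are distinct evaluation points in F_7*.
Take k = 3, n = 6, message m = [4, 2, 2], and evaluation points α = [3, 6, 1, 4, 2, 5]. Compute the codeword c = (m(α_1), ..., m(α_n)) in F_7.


c = [0, 4, 1, 2, 2, 1]

Message polynomial: m(x) = 4 + 2·x + 2·x^2 (mod 7).
For each evaluation point α_i, compute m(α_i) mod 7:
  α_1 = 3: Horner steps 2 → 1 → 0, so m(3) = 0.
  α_2 = 6: Horner steps 2 → 0 → 4, so m(6) = 4.
  α_3 = 1: Horner steps 2 → 4 → 1, so m(1) = 1.
  α_4 = 4: Horner steps 2 → 3 → 2, so m(4) = 2.
  α_5 = 2: Horner steps 2 → 6 → 2, so m(2) = 2.
  α_6 = 5: Horner steps 2 → 5 → 1, so m(5) = 1.
Codeword c = [0, 4, 1, 2, 2, 1] ∈ F_7^6.


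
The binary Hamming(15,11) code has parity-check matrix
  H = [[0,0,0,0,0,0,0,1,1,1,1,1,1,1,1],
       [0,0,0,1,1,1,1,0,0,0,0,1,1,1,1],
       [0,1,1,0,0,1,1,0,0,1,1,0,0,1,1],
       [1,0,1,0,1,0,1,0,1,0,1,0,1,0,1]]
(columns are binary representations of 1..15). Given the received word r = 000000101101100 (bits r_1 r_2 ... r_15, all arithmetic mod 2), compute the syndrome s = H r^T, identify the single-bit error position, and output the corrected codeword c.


s = (0, 1, 0, 1)^T, error position = 5, corrected codeword c = 000010101101100

Compute s = H r^T mod 2 one row at a time:
  s_1 = 0 + 1 + 1 + 0 + 1 + 1 + 0 + 0 = 4 ≡ 0 (mod 2).
  s_2 = 0 + 0 + 0 + 1 + 1 + 1 + 0 + 0 = 3 ≡ 1 (mod 2).
  s_3 = 0 + 0 + 0 + 1 + 1 + 0 + 0 + 0 = 2 ≡ 0 (mod 2).
  s_4 = 0 + 0 + 0 + 1 + 1 + 0 + 1 + 0 = 3 ≡ 1 (mod 2).
s = (0, 1, 0, 1)^T — this equals column 5 of H (binary 0101), so error is at position 5.
Correct: flip bit 5 of r = 000000101101100 to get c = 000010101101100.


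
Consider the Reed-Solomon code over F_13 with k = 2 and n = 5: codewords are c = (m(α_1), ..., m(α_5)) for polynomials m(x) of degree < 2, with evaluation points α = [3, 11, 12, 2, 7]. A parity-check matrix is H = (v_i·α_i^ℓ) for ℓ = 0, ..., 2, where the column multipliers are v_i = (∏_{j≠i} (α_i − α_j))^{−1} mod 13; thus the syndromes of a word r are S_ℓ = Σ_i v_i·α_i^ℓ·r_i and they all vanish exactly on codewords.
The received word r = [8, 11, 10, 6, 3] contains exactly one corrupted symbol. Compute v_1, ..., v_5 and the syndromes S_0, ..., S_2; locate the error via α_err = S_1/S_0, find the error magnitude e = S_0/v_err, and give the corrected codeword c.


S = (11, 2, 11), error at position 3, error magnitude e = 10, c = [8, 11, 0, 6, 3].

Step 1: column multipliers v_i = (∏_{j≠i}(α_i − α_j))^{−1} mod 13.
  i = 1 (α = 3): (3−11)(3−12)(3−2)(3−7) = (−8)·(−9)·1·(−4) = −288 ≡ 11, so v_1 = 11^{−1} = 6 (mod 13).
  i = 2 (α = 11): (11−3)(11−12)(11−2)(11−7) = 8·(−1)·9·4 = −288 ≡ 11, so v_2 = 11^{−1} = 6 (mod 13).
  i = 3 (α = 12): (12−3)(12−11)(12−2)(12−7) = 9·1·10·5 = 450 ≡ 8, so v_3 = 8^{−1} = 5 (mod 13).
  i = 4 (α = 2): (2−3)(2−11)(2−12)(2−7) = (−1)·(−9)·(−10)·(−5) = 450 ≡ 8, so v_4 = 8^{−1} = 5 (mod 13).
  i = 5 (α = 7): (7−3)(7−11)(7−12)(7−2) = 4·(−4)·(−5)·5 = 400 ≡ 10, so v_5 = 10^{−1} = 4 (mod 13).
  v = [6, 6, 5, 5, 4].
Step 2: syndromes of r = [8, 11, 10, 6, 3] (all sums mod 13).
  S_0 = Σ v_i r_i = 6·8 + 6·11 + 5·10 + 5·6 + 4·3 = 206 ≡ 11.
  S_1 = Σ v_i α_i r_i = 6·3·8 + 6·11·11 + 5·12·10 + 5·2·6 + 4·7·3 = 1614 ≡ 2.
  α_i^2 mod 13 = [9, 4, 1, 4, 10].
  S_2 = Σ v_i α_i^2 r_i = 6·9·8 + 6·4·11 + 5·1·10 + 5·4·6 + 4·10·3 = 986 ≡ 11.
  S = (11, 2, 11) ≠ 0, so r is not a codeword (an error is present).
Step 3: locate the error. For a single error e at position i, S_ℓ = v_i·e·α_i^ℓ, so α_err = S_1/S_0.
  S_0^{−1} = 11^{−1} = 6 (mod 13), so α_err = 2·6 = 12 ≡ 12 = α_3. Error position i = 3.
  Consistency check: S_2/S_1 = 11·7 = 77 ≡ 12 = α_err ✓ (single-error assumption holds).
Step 4: error magnitude e = S_0/v_3 = S_0·∏_{j≠3}(α_3 − α_j) = 11·8 = 88 ≡ 10 (mod 13).
Step 5: correct position 3: c_3 = r_3 − e = 10 − 10 ≡ 0 (mod 13). Hence c = [8, 11, 0, 6, 3].
  Check: interpolating c through the α_i gives m(x) = 2 + 2·x (degree < 2) with m(α_i) = c_i for every i, so c is indeed a codeword.


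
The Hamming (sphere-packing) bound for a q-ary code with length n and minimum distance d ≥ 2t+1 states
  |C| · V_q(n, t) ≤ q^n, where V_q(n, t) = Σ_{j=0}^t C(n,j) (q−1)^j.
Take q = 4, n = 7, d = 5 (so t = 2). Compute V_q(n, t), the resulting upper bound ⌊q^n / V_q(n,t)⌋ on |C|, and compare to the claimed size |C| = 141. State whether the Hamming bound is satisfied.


V_q(n, t) = 211, q^n = 16384, Hamming bound = 77, |C| = 141 > bound (violated).

Step 1: Compute V_q(n, t) = Σ_{j=0}^2 C(n, j) (q−1)^j.
  j = 0: C(7,0)·(3)^0 = 1·1 = 1.
  j = 1: C(7,1)·(3)^1 = 7·3 = 21.
  j = 2: C(7,2)·(3)^2 = 21·9 = 189.
  V_q(n, t) = 1 + 21 + 189 = 211.
Step 2: q^n = 4^7 = 16384.
Step 3: Hamming bound ⌊q^n / V_q(n,t)⌋ = ⌊16384/211⌋ = 77.
Step 4: Compare |C| = 141 to 77: violated.
The claimed |C| lies above the Hamming bound, so no 4-ary code of length 7 with d ≥ 5 can have 141 codewords.


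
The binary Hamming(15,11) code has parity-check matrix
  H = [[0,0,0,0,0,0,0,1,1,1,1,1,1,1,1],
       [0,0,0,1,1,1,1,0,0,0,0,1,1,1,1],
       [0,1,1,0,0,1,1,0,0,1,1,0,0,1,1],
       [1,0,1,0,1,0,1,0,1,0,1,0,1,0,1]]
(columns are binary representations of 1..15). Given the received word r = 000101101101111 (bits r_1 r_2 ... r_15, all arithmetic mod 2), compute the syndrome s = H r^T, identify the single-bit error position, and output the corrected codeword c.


s = (0, 1, 1, 0)^T, error position = 6, corrected codeword c = 000100101101111

Compute s = H r^T mod 2 one row at a time:
  s_1 = 0 + 1 + 1 + 0 + 1 + 1 + 1 + 1 = 6 ≡ 0 (mod 2).
  s_2 = 1 + 0 + 1 + 1 + 1 + 1 + 1 + 1 = 7 ≡ 1 (mod 2).
  s_3 = 0 + 0 + 1 + 1 + 1 + 0 + 1 + 1 = 5 ≡ 1 (mod 2).
  s_4 = 0 + 0 + 0 + 1 + 1 + 0 + 1 + 1 = 4 ≡ 0 (mod 2).
s = (0, 1, 1, 0)^T — this equals column 6 of H (binary 0110), so error is at position 6.
Correct: flip bit 6 of r = 000101101101111 to get c = 000100101101111.


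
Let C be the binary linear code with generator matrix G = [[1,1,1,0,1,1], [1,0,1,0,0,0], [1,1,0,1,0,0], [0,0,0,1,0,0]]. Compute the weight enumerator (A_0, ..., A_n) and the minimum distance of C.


Weight distribution: A_0 = 1, A_1 = 1, A_2 = 3, A_3 = 6, A_4 = 3, A_5 = 1, A_6 = 1. Minimum distance d = 1.

Enumerate all 2^4 = 16 messages m ∈ F_2^4.
For each, compute codeword c = mG in F_2^6, then tally its weight.
  m = 0000 → c = 000000, weight = 0.
  m = 1000 → c = 111011, weight = 5.
  m = 0100 → c = 101000, weight = 2.
  m = 1100 → c = 010011, weight = 3.
  m = 0010 → c = 110100, weight = 3.
  m = 1010 → c = 001111, weight = 4.
  m = 0110 → c = 011100, weight = 3.
  m = 1110 → c = 100111, weight = 4.
  m = 0001 → c = 000100, weight = 1.
  m = 1001 → c = 111111, weight = 6.
  m = 0101 → c = 101100, weight = 3.
  m = 1101 → c = 010111, weight = 4.
  m = 0011 → c = 110000, weight = 2.
  m = 1011 → c = 001011, weight = 3.
  m = 0111 → c = 011000, weight = 2.
  m = 1111 → c = 100011, weight = 3.
Tally weights:
  weight 0: 1 codewords.
  weight 1: 1 codewords.
  weight 2: 3 codewords.
  weight 3: 6 codewords.
  weight 4: 3 codewords.
  weight 5: 1 codewords.
  weight 6: 1 codewords.
Minimum distance d = smallest w > 0 with A_w > 0 = 1.
Sanity: Σ A_w = 16 = 2^4 = 16 ✓.
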